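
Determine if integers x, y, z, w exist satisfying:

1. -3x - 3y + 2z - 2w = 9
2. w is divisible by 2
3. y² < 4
Yes

Take x = 0, y = 1, z = 6, w = 0. Substituting into each constraint:
  (1) -3(0) - 3(1) + 2(6) - 2(0) = 9 ✓
  (2) 0 = 2 × 0, remainder 0 ✓
  (3) y² = (1)² = 1, and 1 < 4 ✓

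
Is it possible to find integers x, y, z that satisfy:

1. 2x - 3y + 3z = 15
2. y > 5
Yes

Take x = 18, y = 7, z = 0. Substituting into each constraint:
  (1) 2(18) - 3(7) + 3(0) = 15 ✓
  (2) 7 > 5 ✓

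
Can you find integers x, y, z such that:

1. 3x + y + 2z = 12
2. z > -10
Yes

Take x = 0, y = 12, z = 0. Substituting into each constraint:
  (1) 3(0) + 12 + 2(0) = 12 ✓
  (2) 0 > -10 ✓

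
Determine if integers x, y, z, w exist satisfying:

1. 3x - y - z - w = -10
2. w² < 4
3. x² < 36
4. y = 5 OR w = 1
Yes

Take x = 0, y = 9, z = 0, w = 1. Substituting into each constraint:
  (1) 3(0) + (-9) + 0 + (-1) = -10 ✓
  (2) w² = (1)² = 1, and 1 < 4 ✓
  (3) x² = (0)² = 0, and 0 < 36 ✓
  (4) w = 1, target 1 ✓ (second branch holds)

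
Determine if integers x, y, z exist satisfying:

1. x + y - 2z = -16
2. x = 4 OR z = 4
Yes

Take x = -8, y = 0, z = 4. Substituting into each constraint:
  (1) (-8) + 0 - 2(4) = -16 ✓
  (2) z = 4, target 4 ✓ (second branch holds)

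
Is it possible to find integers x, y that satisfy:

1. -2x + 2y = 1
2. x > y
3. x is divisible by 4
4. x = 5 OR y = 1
No

Even the single constraint (-2x + 2y = 1) is infeasible over the integers.

  - -2x + 2y = 1: every term on the left is divisible by 2, so the LHS ≡ 0 (mod 2), but the RHS 1 is not — no integer solution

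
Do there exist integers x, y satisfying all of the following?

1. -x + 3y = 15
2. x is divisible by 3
Yes

Take x = 0, y = 5. Substituting into each constraint:
  (1) 0 + 3(5) = 15 ✓
  (2) 0 = 3 × 0, remainder 0 ✓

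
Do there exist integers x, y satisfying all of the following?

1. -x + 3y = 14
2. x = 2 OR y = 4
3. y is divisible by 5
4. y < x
No

A contradictory subset is {-x + 3y = 14, x = 2 OR y = 4, y < x}. No integer assignment can satisfy these jointly:

  - -x + 3y = 14: is a linear equation tying the variables together
  - x = 2 OR y = 4: forces a choice: either x = 2 or y = 4
  - y < x: bounds one variable relative to another variable

Split on the disjunction (x = 2 OR y = 4):
  • If x = 2: with x = 2, every remaining term of the linear equation is divisible by 3, so the left side is ≡ 0 (mod 3); but the right side 16 ≡ 1 (mod 3). No integers can satisfy it.
  • If y = 4: the equation forces x = -2, giving (y, x) = (4, -2), which violates x > y.
Both branches are infeasible, so the system has no integer solution.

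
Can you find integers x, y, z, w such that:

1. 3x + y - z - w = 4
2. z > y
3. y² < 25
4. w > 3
Yes

Take x = 3, y = 0, z = 1, w = 4. Substituting into each constraint:
  (1) 3(3) + 0 + (-1) + (-4) = 4 ✓
  (2) 1 > 0 ✓
  (3) y² = (0)² = 0, and 0 < 25 ✓
  (4) 4 > 3 ✓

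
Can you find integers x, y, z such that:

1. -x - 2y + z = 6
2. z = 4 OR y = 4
Yes

Take x = -14, y = 4, z = 0. Substituting into each constraint:
  (1) 14 - 2(4) + 0 = 6 ✓
  (2) y = 4, target 4 ✓ (second branch holds)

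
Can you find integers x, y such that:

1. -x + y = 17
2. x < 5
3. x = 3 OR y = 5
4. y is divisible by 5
Yes

Take x = -12, y = 5. Substituting into each constraint:
  (1) 12 + 5 = 17 ✓
  (2) -12 < 5 ✓
  (3) y = 5, target 5 ✓ (second branch holds)
  (4) 5 = 5 × 1, remainder 0 ✓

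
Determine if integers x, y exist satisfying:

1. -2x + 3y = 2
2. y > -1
Yes

Take x = 2, y = 2. Substituting into each constraint:
  (1) -2(2) + 3(2) = 2 ✓
  (2) 2 > -1 ✓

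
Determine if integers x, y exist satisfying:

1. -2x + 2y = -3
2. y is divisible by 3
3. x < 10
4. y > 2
No

Even the single constraint (-2x + 2y = -3) is infeasible over the integers.

  - -2x + 2y = -3: every term on the left is divisible by 2, so the LHS ≡ 0 (mod 2), but the RHS -3 is not — no integer solution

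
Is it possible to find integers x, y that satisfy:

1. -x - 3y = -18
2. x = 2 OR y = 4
Yes

Take x = 6, y = 4. Substituting into each constraint:
  (1) (-6) - 3(4) = -18 ✓
  (2) y = 4, target 4 ✓ (second branch holds)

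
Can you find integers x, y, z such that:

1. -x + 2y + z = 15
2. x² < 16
Yes

Take x = 0, y = 7, z = 1. Substituting into each constraint:
  (1) 0 + 2(7) + 1 = 15 ✓
  (2) x² = (0)² = 0, and 0 < 16 ✓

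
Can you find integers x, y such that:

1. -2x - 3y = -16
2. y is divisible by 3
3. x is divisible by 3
No

A contradictory subset is {-2x - 3y = -16, x is divisible by 3}. No integer assignment can satisfy these jointly:

  - -2x - 3y = -16: is a linear equation tying the variables together
  - x is divisible by 3: restricts x to multiples of 3

Modular obstruction: writing x = 3x', every remaining term of the linear equation is divisible by 3, so the left side is ≡ 0 (mod 3); but the right side -16 ≡ 2 (mod 3). No integers can satisfy it.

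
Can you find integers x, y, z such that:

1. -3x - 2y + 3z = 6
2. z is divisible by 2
Yes

Take x = -2, y = 0, z = 0. Substituting into each constraint:
  (1) -3(-2) - 2(0) + 3(0) = 6 ✓
  (2) 0 = 2 × 0, remainder 0 ✓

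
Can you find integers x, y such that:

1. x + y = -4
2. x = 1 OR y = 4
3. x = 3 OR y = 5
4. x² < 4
No

The full constraint system is jointly infeasible over the integers. Each constraint and what it forces:

  - x + y = -4: is a linear equation tying the variables together
  - x = 1 OR y = 4: forces a choice: either x = 1 or y = 4
  - x = 3 OR y = 5: forces a choice: either x = 3 or y = 5
  - x² < 4: restricts x to |x| ≤ 1

The bounds confine x to {-1, 0, 1}. For each value, substitute into the equation:
  • x = -1: the equation forces y = -3, but neither branch of (x = 1 OR y = 4) holds.
  • x = 0: the equation forces y = -4, but neither branch of (x = 1 OR y = 4) holds.
  • x = 1: the equation forces y = -5, but neither branch of (x = 3 OR y = 5) holds.
Every case fails, so no integer solution exists.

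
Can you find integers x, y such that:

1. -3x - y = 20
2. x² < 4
Yes

Take x = 0, y = -20. Substituting into each constraint:
  (1) -3(0) + 20 = 20 ✓
  (2) x² = (0)² = 0, and 0 < 4 ✓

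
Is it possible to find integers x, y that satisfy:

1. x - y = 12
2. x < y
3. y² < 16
No

A contradictory subset is {x - y = 12, x < y}. No integer assignment can satisfy these jointly:

  - x - y = 12: is a linear equation tying the variables together
  - x < y: bounds one variable relative to another variable

From the equation, x − y = 12, i.e. y − x = -12; but y > x requires y − x ≥ 1. Contradiction.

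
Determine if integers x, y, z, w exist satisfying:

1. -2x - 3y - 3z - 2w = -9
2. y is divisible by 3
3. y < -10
Yes

Take x = 24, y = -12, z = -1, w = 0. Substituting into each constraint:
  (1) -2(24) - 3(-12) - 3(-1) - 2(0) = -9 ✓
  (2) -12 = 3 × -4, remainder 0 ✓
  (3) -12 < -10 ✓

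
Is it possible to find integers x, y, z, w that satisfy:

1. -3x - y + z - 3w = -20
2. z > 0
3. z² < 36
Yes

Take x = 0, y = 0, z = 1, w = 7. Substituting into each constraint:
  (1) -3(0) + 0 + 1 - 3(7) = -20 ✓
  (2) 1 > 0 ✓
  (3) z² = (1)² = 1, and 1 < 36 ✓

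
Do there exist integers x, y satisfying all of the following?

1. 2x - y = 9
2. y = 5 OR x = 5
Yes

Take x = 5, y = 1. Substituting into each constraint:
  (1) 2(5) + (-1) = 9 ✓
  (2) x = 5, target 5 ✓ (second branch holds)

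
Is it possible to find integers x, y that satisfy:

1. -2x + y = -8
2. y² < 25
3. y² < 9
Yes

Take x = 4, y = 0. Substituting into each constraint:
  (1) -2(4) + 0 = -8 ✓
  (2) y² = (0)² = 0, and 0 < 25 ✓
  (3) y² = (0)² = 0, and 0 < 9 ✓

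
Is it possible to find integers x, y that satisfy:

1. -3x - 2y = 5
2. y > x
Yes

Take x = -3, y = 2. Substituting into each constraint:
  (1) -3(-3) - 2(2) = 5 ✓
  (2) 2 > -3 ✓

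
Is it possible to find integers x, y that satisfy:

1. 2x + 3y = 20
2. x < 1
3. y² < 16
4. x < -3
No

A contradictory subset is {2x + 3y = 20, y² < 16, x < -3}. No integer assignment can satisfy these jointly:

  - 2x + 3y = 20: is a linear equation tying the variables together
  - y² < 16: restricts y to |y| ≤ 3
  - x < -3: bounds one variable relative to a constant

Range argument: with x ∈ [−∞, -4], y ∈ [-3, 3], the left side of the equation is at most 1, but the right side is 20 > 1. No integer solution exists.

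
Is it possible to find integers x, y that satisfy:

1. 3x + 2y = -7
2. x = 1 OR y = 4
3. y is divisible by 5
Yes

Take x = 1, y = -5. Substituting into each constraint:
  (1) 3(1) + 2(-5) = -7 ✓
  (2) x = 1, target 1 ✓ (first branch holds)
  (3) -5 = 5 × -1, remainder 0 ✓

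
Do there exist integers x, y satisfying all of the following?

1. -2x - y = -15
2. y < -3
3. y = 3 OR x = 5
No

The full constraint system is jointly infeasible over the integers. Each constraint and what it forces:

  - -2x - y = -15: is a linear equation tying the variables together
  - y < -3: bounds one variable relative to a constant
  - y = 3 OR x = 5: forces a choice: either y = 3 or x = 5

Split on the disjunction (y = 3 OR x = 5):
  • If y = 3: this contradicts the bound y ≤ -4.
  • If x = 5: the equation forces y = 5, which contradicts the bound y ≤ -4.
Both branches are infeasible, so the system has no integer solution.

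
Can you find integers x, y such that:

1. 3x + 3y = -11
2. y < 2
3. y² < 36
No

Even the single constraint (3x + 3y = -11) is infeasible over the integers.

  - 3x + 3y = -11: every term on the left is divisible by 3, so the LHS ≡ 0 (mod 3), but the RHS -11 is not — no integer solution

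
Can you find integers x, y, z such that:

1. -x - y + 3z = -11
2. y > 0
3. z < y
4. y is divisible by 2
Yes

Take x = 9, y = 2, z = 0. Substituting into each constraint:
  (1) (-9) + (-2) + 3(0) = -11 ✓
  (2) 2 > 0 ✓
  (3) 0 < 2 ✓
  (4) 2 = 2 × 1, remainder 0 ✓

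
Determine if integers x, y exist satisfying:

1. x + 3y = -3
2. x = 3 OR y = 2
Yes

Take x = -9, y = 2. Substituting into each constraint:
  (1) (-9) + 3(2) = -3 ✓
  (2) y = 2, target 2 ✓ (second branch holds)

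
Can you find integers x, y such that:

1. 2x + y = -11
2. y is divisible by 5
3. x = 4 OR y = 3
No

The full constraint system is jointly infeasible over the integers. Each constraint and what it forces:

  - 2x + y = -11: is a linear equation tying the variables together
  - y is divisible by 5: restricts y to multiples of 5
  - x = 4 OR y = 3: forces a choice: either x = 4 or y = 3

Split on the disjunction (x = 4 OR y = 3):
  • If x = 4: with x = 4, writing y = 5y', every remaining term of the linear equation is divisible by 5, so the left side is ≡ 0 (mod 5); but the right side -19 ≡ 1 (mod 5). No integers can satisfy it.
  • If y = 3: this contradicts the divisibility constraint — 3 is not a multiple of 5.
Both branches are infeasible, so the system has no integer solution.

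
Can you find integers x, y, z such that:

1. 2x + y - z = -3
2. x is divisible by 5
Yes

Take x = 0, y = 0, z = 3. Substituting into each constraint:
  (1) 2(0) + 0 + (-3) = -3 ✓
  (2) 0 = 5 × 0, remainder 0 ✓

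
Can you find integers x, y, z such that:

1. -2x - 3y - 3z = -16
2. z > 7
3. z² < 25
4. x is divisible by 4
No

A contradictory subset is {z > 7, z² < 25}. No integer assignment can satisfy these jointly:

  - z > 7: bounds one variable relative to a constant
  - z² < 25: restricts z to |z| ≤ 4

Direct contradiction: the bounds on z require z ≥ 8 and z ≤ 4 simultaneously, which is empty.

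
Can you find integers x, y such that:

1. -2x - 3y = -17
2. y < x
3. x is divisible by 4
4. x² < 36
Yes

Take x = 4, y = 3. Substituting into each constraint:
  (1) -2(4) - 3(3) = -17 ✓
  (2) 3 < 4 ✓
  (3) 4 = 4 × 1, remainder 0 ✓
  (4) x² = (4)² = 16, and 16 < 36 ✓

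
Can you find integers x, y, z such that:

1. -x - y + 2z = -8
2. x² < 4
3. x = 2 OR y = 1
Yes

Take x = 1, y = 1, z = -3. Substituting into each constraint:
  (1) (-1) + (-1) + 2(-3) = -8 ✓
  (2) x² = (1)² = 1, and 1 < 4 ✓
  (3) y = 1, target 1 ✓ (second branch holds)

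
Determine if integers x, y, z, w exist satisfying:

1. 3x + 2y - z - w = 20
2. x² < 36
Yes

Take x = 0, y = 0, z = 0, w = -20. Substituting into each constraint:
  (1) 3(0) + 2(0) + 0 + 20 = 20 ✓
  (2) x² = (0)² = 0, and 0 < 36 ✓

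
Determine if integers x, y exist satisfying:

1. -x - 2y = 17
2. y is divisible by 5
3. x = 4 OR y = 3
No

The full constraint system is jointly infeasible over the integers. Each constraint and what it forces:

  - -x - 2y = 17: is a linear equation tying the variables together
  - y is divisible by 5: restricts y to multiples of 5
  - x = 4 OR y = 3: forces a choice: either x = 4 or y = 3

Split on the disjunction (x = 4 OR y = 3):
  • If x = 4: with x = 4, writing y = 5y', every remaining term of the linear equation is divisible by 10, so the left side is ≡ 0 (mod 10); but the right side 21 ≡ 1 (mod 10). No integers can satisfy it.
  • If y = 3: this contradicts the divisibility constraint — 3 is not a multiple of 5.
Both branches are infeasible, so the system has no integer solution.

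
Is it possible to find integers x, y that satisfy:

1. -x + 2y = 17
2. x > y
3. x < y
No

A contradictory subset is {x > y, x < y}. No integer assignment can satisfy these jointly:

  - x > y: bounds one variable relative to another variable
  - x < y: bounds one variable relative to another variable

Direct contradiction: x > y and y > x cannot both hold.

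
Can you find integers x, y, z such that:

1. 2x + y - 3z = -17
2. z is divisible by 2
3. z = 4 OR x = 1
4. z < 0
Yes

Take x = 1, y = -25, z = -2. Substituting into each constraint:
  (1) 2(1) + (-25) - 3(-2) = -17 ✓
  (2) -2 = 2 × -1, remainder 0 ✓
  (3) x = 1, target 1 ✓ (second branch holds)
  (4) -2 < 0 ✓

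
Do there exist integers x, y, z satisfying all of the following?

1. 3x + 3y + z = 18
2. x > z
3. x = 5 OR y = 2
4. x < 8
Yes

Take x = 4, y = 2, z = 0. Substituting into each constraint:
  (1) 3(4) + 3(2) + 0 = 18 ✓
  (2) 4 > 0 ✓
  (3) y = 2, target 2 ✓ (second branch holds)
  (4) 4 < 8 ✓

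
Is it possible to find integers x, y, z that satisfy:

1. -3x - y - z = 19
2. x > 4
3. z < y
Yes

Take x = 6, y = -18, z = -19. Substituting into each constraint:
  (1) -3(6) + 18 + 19 = 19 ✓
  (2) 6 > 4 ✓
  (3) -19 < -18 ✓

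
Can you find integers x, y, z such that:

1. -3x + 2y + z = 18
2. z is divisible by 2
Yes

Take x = -6, y = 0, z = 0. Substituting into each constraint:
  (1) -3(-6) + 2(0) + 0 = 18 ✓
  (2) 0 = 2 × 0, remainder 0 ✓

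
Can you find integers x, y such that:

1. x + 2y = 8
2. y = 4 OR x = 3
Yes

Take x = 0, y = 4. Substituting into each constraint:
  (1) 0 + 2(4) = 8 ✓
  (2) y = 4, target 4 ✓ (first branch holds)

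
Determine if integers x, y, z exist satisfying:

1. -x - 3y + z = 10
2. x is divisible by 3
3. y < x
Yes

Take x = 0, y = -1, z = 7. Substituting into each constraint:
  (1) 0 - 3(-1) + 7 = 10 ✓
  (2) 0 = 3 × 0, remainder 0 ✓
  (3) -1 < 0 ✓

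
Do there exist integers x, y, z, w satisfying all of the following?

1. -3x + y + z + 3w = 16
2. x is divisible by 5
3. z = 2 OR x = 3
Yes

Take x = 0, y = 14, z = 2, w = 0. Substituting into each constraint:
  (1) -3(0) + 14 + 2 + 3(0) = 16 ✓
  (2) 0 = 5 × 0, remainder 0 ✓
  (3) z = 2, target 2 ✓ (first branch holds)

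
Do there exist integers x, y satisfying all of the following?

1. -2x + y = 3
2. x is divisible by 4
Yes

Take x = 0, y = 3. Substituting into each constraint:
  (1) -2(0) + 3 = 3 ✓
  (2) 0 = 4 × 0, remainder 0 ✓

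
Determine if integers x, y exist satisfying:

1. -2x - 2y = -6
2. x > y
Yes

Take x = 3, y = 0. Substituting into each constraint:
  (1) -2(3) - 2(0) = -6 ✓
  (2) 3 > 0 ✓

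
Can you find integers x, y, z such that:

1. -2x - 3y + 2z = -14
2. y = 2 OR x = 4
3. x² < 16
Yes

Take x = 3, y = 2, z = -1. Substituting into each constraint:
  (1) -2(3) - 3(2) + 2(-1) = -14 ✓
  (2) y = 2, target 2 ✓ (first branch holds)
  (3) x² = (3)² = 9, and 9 < 16 ✓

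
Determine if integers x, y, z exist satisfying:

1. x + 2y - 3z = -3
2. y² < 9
Yes

Take x = 0, y = 0, z = 1. Substituting into each constraint:
  (1) 0 + 2(0) - 3(1) = -3 ✓
  (2) y² = (0)² = 0, and 0 < 9 ✓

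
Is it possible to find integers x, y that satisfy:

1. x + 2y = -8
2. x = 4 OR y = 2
Yes

Take x = 4, y = -6. Substituting into each constraint:
  (1) 4 + 2(-6) = -8 ✓
  (2) x = 4, target 4 ✓ (first branch holds)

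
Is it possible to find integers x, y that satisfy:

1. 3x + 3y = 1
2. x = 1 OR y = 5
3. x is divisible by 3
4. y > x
No

Even the single constraint (3x + 3y = 1) is infeasible over the integers.

  - 3x + 3y = 1: every term on the left is divisible by 3, so the LHS ≡ 0 (mod 3), but the RHS 1 is not — no integer solution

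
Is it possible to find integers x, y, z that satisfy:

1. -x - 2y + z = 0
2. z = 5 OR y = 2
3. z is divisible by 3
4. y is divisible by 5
No

A contradictory subset is {z = 5 OR y = 2, z is divisible by 3, y is divisible by 5}. No integer assignment can satisfy these jointly:

  - z = 5 OR y = 2: forces a choice: either z = 5 or y = 2
  - z is divisible by 3: restricts z to multiples of 3
  - y is divisible by 5: restricts y to multiples of 5

Split on the disjunction (z = 5 OR y = 2):
  • If z = 5: this contradicts the divisibility constraint — 5 is not a multiple of 3.
  • If y = 2: this contradicts the divisibility constraint — 2 is not a multiple of 5.
Both branches are infeasible, so the system has no integer solution.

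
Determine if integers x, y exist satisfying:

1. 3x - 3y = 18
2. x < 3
Yes

Take x = 2, y = -4. Substituting into each constraint:
  (1) 3(2) - 3(-4) = 18 ✓
  (2) 2 < 3 ✓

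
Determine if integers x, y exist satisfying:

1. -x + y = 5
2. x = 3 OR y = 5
Yes

Take x = 3, y = 8. Substituting into each constraint:
  (1) (-3) + 8 = 5 ✓
  (2) x = 3, target 3 ✓ (first branch holds)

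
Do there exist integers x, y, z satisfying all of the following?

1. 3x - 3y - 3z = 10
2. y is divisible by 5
No

Even the single constraint (3x - 3y - 3z = 10) is infeasible over the integers.

  - 3x - 3y - 3z = 10: every term on the left is divisible by 3, so the LHS ≡ 0 (mod 3), but the RHS 10 is not — no integer solution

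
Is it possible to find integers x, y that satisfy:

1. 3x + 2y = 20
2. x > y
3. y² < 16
Yes

Take x = 6, y = 1. Substituting into each constraint:
  (1) 3(6) + 2(1) = 20 ✓
  (2) 6 > 1 ✓
  (3) y² = (1)² = 1, and 1 < 16 ✓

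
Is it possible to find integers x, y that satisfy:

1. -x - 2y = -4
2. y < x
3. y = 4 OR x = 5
No

The full constraint system is jointly infeasible over the integers. Each constraint and what it forces:

  - -x - 2y = -4: is a linear equation tying the variables together
  - y < x: bounds one variable relative to another variable
  - y = 4 OR x = 5: forces a choice: either y = 4 or x = 5

Split on the disjunction (y = 4 OR x = 5):
  • If y = 4: the equation forces x = -4, giving (y, x) = (4, -4), which violates x > y.
  • If x = 5: with x = 5, every remaining term of the linear equation is divisible by 2, so the left side is ≡ 0 (mod 2); but the right side 1 ≡ 1 (mod 2). No integers can satisfy it.
Both branches are infeasible, so the system has no integer solution.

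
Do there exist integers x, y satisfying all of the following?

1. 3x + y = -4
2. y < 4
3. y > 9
No

A contradictory subset is {y < 4, y > 9}. No integer assignment can satisfy these jointly:

  - y < 4: bounds one variable relative to a constant
  - y > 9: bounds one variable relative to a constant

Direct contradiction: the bounds on y require y ≥ 10 and y ≤ 3 simultaneously, which is empty.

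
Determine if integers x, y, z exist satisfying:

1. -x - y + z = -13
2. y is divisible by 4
Yes

Take x = 0, y = 0, z = -13. Substituting into each constraint:
  (1) 0 + 0 + (-13) = -13 ✓
  (2) 0 = 4 × 0, remainder 0 ✓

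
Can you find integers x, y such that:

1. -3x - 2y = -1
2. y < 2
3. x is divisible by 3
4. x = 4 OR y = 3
No

A contradictory subset is {-3x - 2y = -1, y < 2, x = 4 OR y = 3}. No integer assignment can satisfy these jointly:

  - -3x - 2y = -1: is a linear equation tying the variables together
  - y < 2: bounds one variable relative to a constant
  - x = 4 OR y = 3: forces a choice: either x = 4 or y = 3

Split on the disjunction (x = 4 OR y = 3):
  • If x = 4: with x = 4, every remaining term of the linear equation is divisible by 2, so the left side is ≡ 0 (mod 2); but the right side 11 ≡ 1 (mod 2). No integers can satisfy it.
  • If y = 3: this contradicts the bound y ≤ 1.
Both branches are infeasible, so the system has no integer solution.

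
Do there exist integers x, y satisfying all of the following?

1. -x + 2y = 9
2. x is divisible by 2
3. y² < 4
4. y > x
No

A contradictory subset is {-x + 2y = 9, x is divisible by 2}. No integer assignment can satisfy these jointly:

  - -x + 2y = 9: is a linear equation tying the variables together
  - x is divisible by 2: restricts x to multiples of 2

Modular obstruction: writing x = 2x', every remaining term of the linear equation is divisible by 2, so the left side is ≡ 0 (mod 2); but the right side 9 ≡ 1 (mod 2). No integers can satisfy it.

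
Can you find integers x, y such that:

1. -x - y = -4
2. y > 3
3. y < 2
No

A contradictory subset is {y > 3, y < 2}. No integer assignment can satisfy these jointly:

  - y > 3: bounds one variable relative to a constant
  - y < 2: bounds one variable relative to a constant

Direct contradiction: the bounds on y require y ≥ 4 and y ≤ 1 simultaneously, which is empty.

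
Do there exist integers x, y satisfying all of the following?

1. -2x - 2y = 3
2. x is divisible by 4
No

Even the single constraint (-2x - 2y = 3) is infeasible over the integers.

  - -2x - 2y = 3: every term on the left is divisible by 2, so the LHS ≡ 0 (mod 2), but the RHS 3 is not — no integer solution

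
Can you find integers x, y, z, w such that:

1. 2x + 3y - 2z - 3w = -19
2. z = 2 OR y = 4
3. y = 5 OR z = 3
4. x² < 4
Yes

Take x = 0, y = 5, z = 2, w = 10. Substituting into each constraint:
  (1) 2(0) + 3(5) - 2(2) - 3(10) = -19 ✓
  (2) z = 2, target 2 ✓ (first branch holds)
  (3) y = 5, target 5 ✓ (first branch holds)
  (4) x² = (0)² = 0, and 0 < 4 ✓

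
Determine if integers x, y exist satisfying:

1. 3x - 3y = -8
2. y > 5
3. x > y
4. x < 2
No

Even the single constraint (3x - 3y = -8) is infeasible over the integers.

  - 3x - 3y = -8: every term on the left is divisible by 3, so the LHS ≡ 0 (mod 3), but the RHS -8 is not — no integer solution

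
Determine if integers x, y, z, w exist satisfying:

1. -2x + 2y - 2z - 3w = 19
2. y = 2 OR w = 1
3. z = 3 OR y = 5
Yes

Take x = 0, y = 2, z = 3, w = -7. Substituting into each constraint:
  (1) -2(0) + 2(2) - 2(3) - 3(-7) = 19 ✓
  (2) y = 2, target 2 ✓ (first branch holds)
  (3) z = 3, target 3 ✓ (first branch holds)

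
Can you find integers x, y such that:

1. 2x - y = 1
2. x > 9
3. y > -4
Yes

Take x = 10, y = 19. Substituting into each constraint:
  (1) 2(10) + (-19) = 1 ✓
  (2) 10 > 9 ✓
  (3) 19 > -4 ✓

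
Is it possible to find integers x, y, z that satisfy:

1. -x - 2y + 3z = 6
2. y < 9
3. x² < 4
Yes

Take x = 0, y = 0, z = 2. Substituting into each constraint:
  (1) 0 - 2(0) + 3(2) = 6 ✓
  (2) 0 < 9 ✓
  (3) x² = (0)² = 0, and 0 < 4 ✓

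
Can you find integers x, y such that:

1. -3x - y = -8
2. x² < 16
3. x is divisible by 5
Yes

Take x = 0, y = 8. Substituting into each constraint:
  (1) -3(0) + (-8) = -8 ✓
  (2) x² = (0)² = 0, and 0 < 16 ✓
  (3) 0 = 5 × 0, remainder 0 ✓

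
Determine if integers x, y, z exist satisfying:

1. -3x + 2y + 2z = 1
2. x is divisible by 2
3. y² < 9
No

A contradictory subset is {-3x + 2y + 2z = 1, x is divisible by 2}. No integer assignment can satisfy these jointly:

  - -3x + 2y + 2z = 1: is a linear equation tying the variables together
  - x is divisible by 2: restricts x to multiples of 2

Modular obstruction: writing x = 2x', every remaining term of the linear equation is divisible by 2, so the left side is ≡ 0 (mod 2); but the right side 1 ≡ 1 (mod 2). No integers can satisfy it.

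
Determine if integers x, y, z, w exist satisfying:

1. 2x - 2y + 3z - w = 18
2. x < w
Yes

Take x = 1, y = 0, z = 6, w = 2. Substituting into each constraint:
  (1) 2(1) - 2(0) + 3(6) + (-2) = 18 ✓
  (2) 1 < 2 ✓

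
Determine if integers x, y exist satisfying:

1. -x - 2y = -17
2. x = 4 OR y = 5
Yes

Take x = 7, y = 5. Substituting into each constraint:
  (1) (-7) - 2(5) = -17 ✓
  (2) y = 5, target 5 ✓ (second branch holds)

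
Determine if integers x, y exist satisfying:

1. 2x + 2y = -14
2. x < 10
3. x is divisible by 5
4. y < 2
Yes

Take x = 0, y = -7. Substituting into each constraint:
  (1) 2(0) + 2(-7) = -14 ✓
  (2) 0 < 10 ✓
  (3) 0 = 5 × 0, remainder 0 ✓
  (4) -7 < 2 ✓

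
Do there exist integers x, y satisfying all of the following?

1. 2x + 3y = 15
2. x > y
Yes

Take x = 6, y = 1. Substituting into each constraint:
  (1) 2(6) + 3(1) = 15 ✓
  (2) 6 > 1 ✓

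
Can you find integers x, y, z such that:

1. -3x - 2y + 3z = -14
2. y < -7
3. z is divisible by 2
Yes

Take x = 10, y = -8, z = 0. Substituting into each constraint:
  (1) -3(10) - 2(-8) + 3(0) = -14 ✓
  (2) -8 < -7 ✓
  (3) 0 = 2 × 0, remainder 0 ✓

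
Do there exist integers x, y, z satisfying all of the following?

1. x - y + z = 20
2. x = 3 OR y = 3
Yes

Take x = 3, y = 0, z = 17. Substituting into each constraint:
  (1) 3 + 0 + 17 = 20 ✓
  (2) x = 3, target 3 ✓ (first branch holds)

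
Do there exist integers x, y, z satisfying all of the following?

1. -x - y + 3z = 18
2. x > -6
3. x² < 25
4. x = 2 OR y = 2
Yes

Take x = 2, y = -20, z = 0. Substituting into each constraint:
  (1) (-2) + 20 + 3(0) = 18 ✓
  (2) 2 > -6 ✓
  (3) x² = (2)² = 4, and 4 < 25 ✓
  (4) x = 2, target 2 ✓ (first branch holds)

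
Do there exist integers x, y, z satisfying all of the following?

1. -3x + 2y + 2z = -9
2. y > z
Yes

Take x = 5, y = 2, z = 1. Substituting into each constraint:
  (1) -3(5) + 2(2) + 2(1) = -9 ✓
  (2) 2 > 1 ✓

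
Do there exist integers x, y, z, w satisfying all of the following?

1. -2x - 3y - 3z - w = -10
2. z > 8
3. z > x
Yes

Take x = 0, y = 0, z = 9, w = -17. Substituting into each constraint:
  (1) -2(0) - 3(0) - 3(9) + 17 = -10 ✓
  (2) 9 > 8 ✓
  (3) 9 > 0 ✓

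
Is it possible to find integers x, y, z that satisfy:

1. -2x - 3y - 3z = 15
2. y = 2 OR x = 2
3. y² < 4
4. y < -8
No

A contradictory subset is {-2x - 3y - 3z = 15, y = 2 OR x = 2, y < -8}. No integer assignment can satisfy these jointly:

  - -2x - 3y - 3z = 15: is a linear equation tying the variables together
  - y = 2 OR x = 2: forces a choice: either y = 2 or x = 2
  - y < -8: bounds one variable relative to a constant

Split on the disjunction (y = 2 OR x = 2):
  • If y = 2: this contradicts the bound y ≤ -9.
  • If x = 2: with x = 2, every remaining term of the linear equation is divisible by 3, so the left side is ≡ 0 (mod 3); but the right side 19 ≡ 1 (mod 3). No integers can satisfy it.
Both branches are infeasible, so the system has no integer solution.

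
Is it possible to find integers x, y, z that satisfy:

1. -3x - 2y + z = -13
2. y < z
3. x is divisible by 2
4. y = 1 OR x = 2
Yes

Take x = 2, y = 8, z = 9. Substituting into each constraint:
  (1) -3(2) - 2(8) + 9 = -13 ✓
  (2) 8 < 9 ✓
  (3) 2 = 2 × 1, remainder 0 ✓
  (4) x = 2, target 2 ✓ (second branch holds)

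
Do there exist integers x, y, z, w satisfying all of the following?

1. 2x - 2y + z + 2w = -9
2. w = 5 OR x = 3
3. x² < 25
Yes

Take x = 3, y = 0, z = -27, w = 6. Substituting into each constraint:
  (1) 2(3) - 2(0) + (-27) + 2(6) = -9 ✓
  (2) x = 3, target 3 ✓ (second branch holds)
  (3) x² = (3)² = 9, and 9 < 25 ✓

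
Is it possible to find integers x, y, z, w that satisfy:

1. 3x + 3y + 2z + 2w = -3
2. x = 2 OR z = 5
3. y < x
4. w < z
Yes

Take x = -3, y = -4, z = 5, w = 4. Substituting into each constraint:
  (1) 3(-3) + 3(-4) + 2(5) + 2(4) = -3 ✓
  (2) z = 5, target 5 ✓ (second branch holds)
  (3) -4 < -3 ✓
  (4) 4 < 5 ✓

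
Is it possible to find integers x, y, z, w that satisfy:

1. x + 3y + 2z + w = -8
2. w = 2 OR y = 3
Yes

Take x = 0, y = 4, z = -11, w = 2. Substituting into each constraint:
  (1) 0 + 3(4) + 2(-11) + 2 = -8 ✓
  (2) w = 2, target 2 ✓ (first branch holds)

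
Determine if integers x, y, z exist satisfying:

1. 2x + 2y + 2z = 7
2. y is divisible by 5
No

Even the single constraint (2x + 2y + 2z = 7) is infeasible over the integers.

  - 2x + 2y + 2z = 7: every term on the left is divisible by 2, so the LHS ≡ 0 (mod 2), but the RHS 7 is not — no integer solution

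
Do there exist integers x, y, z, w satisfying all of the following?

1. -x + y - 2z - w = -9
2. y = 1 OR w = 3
Yes

Take x = 0, y = -6, z = 0, w = 3. Substituting into each constraint:
  (1) 0 + (-6) - 2(0) + (-3) = -9 ✓
  (2) w = 3, target 3 ✓ (second branch holds)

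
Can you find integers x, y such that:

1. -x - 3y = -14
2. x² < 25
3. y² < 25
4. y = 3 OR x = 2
Yes

Take x = 2, y = 4. Substituting into each constraint:
  (1) (-2) - 3(4) = -14 ✓
  (2) x² = (2)² = 4, and 4 < 25 ✓
  (3) y² = (4)² = 16, and 16 < 25 ✓
  (4) x = 2, target 2 ✓ (second branch holds)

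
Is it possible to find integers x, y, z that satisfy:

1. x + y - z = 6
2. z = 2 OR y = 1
Yes

Take x = 5, y = 1, z = 0. Substituting into each constraint:
  (1) 5 + 1 + 0 = 6 ✓
  (2) y = 1, target 1 ✓ (second branch holds)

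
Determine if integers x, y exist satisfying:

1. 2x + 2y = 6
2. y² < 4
Yes

Take x = 3, y = 0. Substituting into each constraint:
  (1) 2(3) + 2(0) = 6 ✓
  (2) y² = (0)² = 0, and 0 < 4 ✓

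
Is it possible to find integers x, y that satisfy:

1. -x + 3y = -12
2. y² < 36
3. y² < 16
Yes

Take x = 12, y = 0. Substituting into each constraint:
  (1) (-12) + 3(0) = -12 ✓
  (2) y² = (0)² = 0, and 0 < 36 ✓
  (3) y² = (0)² = 0, and 0 < 16 ✓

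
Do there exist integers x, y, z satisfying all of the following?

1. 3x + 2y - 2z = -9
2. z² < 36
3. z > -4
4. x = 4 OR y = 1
Yes

Take x = -5, y = 1, z = -2. Substituting into each constraint:
  (1) 3(-5) + 2(1) - 2(-2) = -9 ✓
  (2) z² = (-2)² = 4, and 4 < 36 ✓
  (3) -2 > -4 ✓
  (4) y = 1, target 1 ✓ (second branch holds)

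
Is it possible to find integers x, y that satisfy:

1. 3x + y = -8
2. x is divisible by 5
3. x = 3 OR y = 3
No

The full constraint system is jointly infeasible over the integers. Each constraint and what it forces:

  - 3x + y = -8: is a linear equation tying the variables together
  - x is divisible by 5: restricts x to multiples of 5
  - x = 3 OR y = 3: forces a choice: either x = 3 or y = 3

Split on the disjunction (x = 3 OR y = 3):
  • If x = 3: this contradicts the divisibility constraint — 3 is not a multiple of 5.
  • If y = 3: with y = 3, writing x = 5x', every remaining term of the linear equation is divisible by 15, so the left side is ≡ 0 (mod 15); but the right side -11 ≡ 4 (mod 15). No integers can satisfy it.
Both branches are infeasible, so the system has no integer solution.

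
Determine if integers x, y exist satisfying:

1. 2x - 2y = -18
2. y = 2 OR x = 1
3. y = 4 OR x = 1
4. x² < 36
Yes

Take x = 1, y = 10. Substituting into each constraint:
  (1) 2(1) - 2(10) = -18 ✓
  (2) x = 1, target 1 ✓ (second branch holds)
  (3) x = 1, target 1 ✓ (second branch holds)
  (4) x² = (1)² = 1, and 1 < 36 ✓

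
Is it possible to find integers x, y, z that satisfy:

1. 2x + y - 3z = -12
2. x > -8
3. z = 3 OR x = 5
Yes

Take x = 0, y = -3, z = 3. Substituting into each constraint:
  (1) 2(0) + (-3) - 3(3) = -12 ✓
  (2) 0 > -8 ✓
  (3) z = 3, target 3 ✓ (first branch holds)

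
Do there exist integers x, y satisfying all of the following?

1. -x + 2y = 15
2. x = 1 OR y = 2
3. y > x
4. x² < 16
Yes

Take x = 1, y = 8. Substituting into each constraint:
  (1) (-1) + 2(8) = 15 ✓
  (2) x = 1, target 1 ✓ (first branch holds)
  (3) 8 > 1 ✓
  (4) x² = (1)² = 1, and 1 < 16 ✓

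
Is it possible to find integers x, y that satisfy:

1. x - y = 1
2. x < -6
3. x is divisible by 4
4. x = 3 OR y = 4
No

A contradictory subset is {x - y = 1, x < -6, x = 3 OR y = 4}. No integer assignment can satisfy these jointly:

  - x - y = 1: is a linear equation tying the variables together
  - x < -6: bounds one variable relative to a constant
  - x = 3 OR y = 4: forces a choice: either x = 3 or y = 4

Split on the disjunction (x = 3 OR y = 4):
  • If x = 3: this contradicts the bound x ≤ -7.
  • If y = 4: the equation forces x = 5, which contradicts the bound x ≤ -7.
Both branches are infeasible, so the system has no integer solution.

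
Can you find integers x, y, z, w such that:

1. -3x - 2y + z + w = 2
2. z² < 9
Yes

Take x = 0, y = 0, z = 0, w = 2. Substituting into each constraint:
  (1) -3(0) - 2(0) + 0 + 2 = 2 ✓
  (2) z² = (0)² = 0, and 0 < 9 ✓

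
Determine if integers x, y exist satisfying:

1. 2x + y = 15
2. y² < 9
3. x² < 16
No

The full constraint system is jointly infeasible over the integers. Each constraint and what it forces:

  - 2x + y = 15: is a linear equation tying the variables together
  - y² < 9: restricts y to |y| ≤ 2
  - x² < 16: restricts x to |x| ≤ 3

Range argument: with x ∈ [-3, 3], y ∈ [-2, 2], the left side of the equation is at most 8, but the right side is 15 > 8. No integer solution exists.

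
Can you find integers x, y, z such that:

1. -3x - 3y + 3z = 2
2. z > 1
No

Even the single constraint (-3x - 3y + 3z = 2) is infeasible over the integers.

  - -3x - 3y + 3z = 2: every term on the left is divisible by 3, so the LHS ≡ 0 (mod 3), but the RHS 2 is not — no integer solution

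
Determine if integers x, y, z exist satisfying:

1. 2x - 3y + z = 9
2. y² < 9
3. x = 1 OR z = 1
Yes

Take x = 4, y = 0, z = 1. Substituting into each constraint:
  (1) 2(4) - 3(0) + 1 = 9 ✓
  (2) y² = (0)² = 0, and 0 < 9 ✓
  (3) z = 1, target 1 ✓ (second branch holds)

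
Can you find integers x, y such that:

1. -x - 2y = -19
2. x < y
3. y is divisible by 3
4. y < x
No

A contradictory subset is {x < y, y < x}. No integer assignment can satisfy these jointly:

  - x < y: bounds one variable relative to another variable
  - y < x: bounds one variable relative to another variable

Direct contradiction: y > x and x > y cannot both hold.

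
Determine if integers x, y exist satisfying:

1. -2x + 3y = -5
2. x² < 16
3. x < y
No

The full constraint system is jointly infeasible over the integers. Each constraint and what it forces:

  - -2x + 3y = -5: is a linear equation tying the variables together
  - x² < 16: restricts x to |x| ≤ 3
  - x < y: bounds one variable relative to another variable

The bounds confine x to {-3, -2, -1, 0, 1, 2, 3}. For each value, substitute into the equation:
  • x = -3: the equation gives 3y = -11, so y would not be an integer.
  • x = -2: the equation forces y = -3, but y > x fails since -3 ≤ -2.
  • x = -1: the equation gives 3y = -7, so y would not be an integer.
  • x = 0: the equation gives 3y = -5, so y would not be an integer.
  • x = 1: the equation forces y = -1, but y > x fails since -1 ≤ 1.
  • x = 2: the equation gives 3y = -1, so y would not be an integer.
  • x = 3: the equation gives 3y = 1, so y would not be an integer.
Every case fails, so no integer solution exists.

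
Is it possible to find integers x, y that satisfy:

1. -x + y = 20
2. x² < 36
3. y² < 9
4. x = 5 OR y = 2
No

The full constraint system is jointly infeasible over the integers. Each constraint and what it forces:

  - -x + y = 20: is a linear equation tying the variables together
  - x² < 36: restricts x to |x| ≤ 5
  - y² < 9: restricts y to |y| ≤ 2
  - x = 5 OR y = 2: forces a choice: either x = 5 or y = 2

Split on the disjunction (x = 5 OR y = 2):
  • If x = 5: the equation forces y = 25, but y² < 9 requires |y| ≤ 2.
  • If y = 2: the equation forces x = -18, but x² < 36 requires |x| ≤ 5.
Both branches are infeasible, so the system has no integer solution.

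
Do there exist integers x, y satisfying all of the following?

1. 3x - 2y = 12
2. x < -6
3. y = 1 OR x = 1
No

The full constraint system is jointly infeasible over the integers. Each constraint and what it forces:

  - 3x - 2y = 12: is a linear equation tying the variables together
  - x < -6: bounds one variable relative to a constant
  - y = 1 OR x = 1: forces a choice: either y = 1 or x = 1

Split on the disjunction (y = 1 OR x = 1):
  • If y = 1: with y = 1, every remaining term of the linear equation is divisible by 3, so the left side is ≡ 0 (mod 3); but the right side 14 ≡ 2 (mod 3). No integers can satisfy it.
  • If x = 1: this contradicts the bound x ≤ -7.
Both branches are infeasible, so the system has no integer solution.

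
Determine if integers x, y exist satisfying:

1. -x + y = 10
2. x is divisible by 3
Yes

Take x = 0, y = 10. Substituting into each constraint:
  (1) 0 + 10 = 10 ✓
  (2) 0 = 3 × 0, remainder 0 ✓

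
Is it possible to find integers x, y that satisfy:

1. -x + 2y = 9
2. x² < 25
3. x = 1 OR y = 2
Yes

Take x = 1, y = 5. Substituting into each constraint:
  (1) (-1) + 2(5) = 9 ✓
  (2) x² = (1)² = 1, and 1 < 25 ✓
  (3) x = 1, target 1 ✓ (first branch holds)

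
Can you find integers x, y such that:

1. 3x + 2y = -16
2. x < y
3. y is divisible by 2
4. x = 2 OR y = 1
No

The full constraint system is jointly infeasible over the integers. Each constraint and what it forces:

  - 3x + 2y = -16: is a linear equation tying the variables together
  - x < y: bounds one variable relative to another variable
  - y is divisible by 2: restricts y to multiples of 2
  - x = 2 OR y = 1: forces a choice: either x = 2 or y = 1

Split on the disjunction (x = 2 OR y = 1):
  • If x = 2: with x = 2, writing y = 2y', every remaining term of the linear equation is divisible by 4, so the left side is ≡ 0 (mod 4); but the right side -22 ≡ 2 (mod 4). No integers can satisfy it.
  • If y = 1: this contradicts the divisibility constraint — 1 is not a multiple of 2.
Both branches are infeasible, so the system has no integer solution.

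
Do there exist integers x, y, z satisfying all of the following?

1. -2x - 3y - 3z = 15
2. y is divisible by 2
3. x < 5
Yes

Take x = 0, y = 0, z = -5. Substituting into each constraint:
  (1) -2(0) - 3(0) - 3(-5) = 15 ✓
  (2) 0 = 2 × 0, remainder 0 ✓
  (3) 0 < 5 ✓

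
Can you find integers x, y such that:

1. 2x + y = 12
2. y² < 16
Yes

Take x = 6, y = 0. Substituting into each constraint:
  (1) 2(6) + 0 = 12 ✓
  (2) y² = (0)² = 0, and 0 < 16 ✓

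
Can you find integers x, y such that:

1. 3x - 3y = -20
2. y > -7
No

Even the single constraint (3x - 3y = -20) is infeasible over the integers.

  - 3x - 3y = -20: every term on the left is divisible by 3, so the LHS ≡ 0 (mod 3), but the RHS -20 is not — no integer solution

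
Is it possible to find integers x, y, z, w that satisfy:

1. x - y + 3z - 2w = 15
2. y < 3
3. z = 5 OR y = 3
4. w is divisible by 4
Yes

Take x = 0, y = 0, z = 5, w = 0. Substituting into each constraint:
  (1) 0 + 0 + 3(5) - 2(0) = 15 ✓
  (2) 0 < 3 ✓
  (3) z = 5, target 5 ✓ (first branch holds)
  (4) 0 = 4 × 0, remainder 0 ✓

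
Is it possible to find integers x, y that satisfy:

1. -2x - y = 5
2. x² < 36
Yes

Take x = -3, y = 1. Substituting into each constraint:
  (1) -2(-3) + (-1) = 5 ✓
  (2) x² = (-3)² = 9, and 9 < 36 ✓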